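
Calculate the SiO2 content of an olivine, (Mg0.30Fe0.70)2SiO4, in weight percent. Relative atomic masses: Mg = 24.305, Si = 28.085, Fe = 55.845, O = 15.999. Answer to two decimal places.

Formula mass = 184.847 g/mol.
1 Si → 1.0000 mol SiO2 per formula unit; M(SiO2) = 60.083, so SiO2 mass = 60.083 g.
60.083/184.847 × 100 = 32.50 wt%.

32.50 wt%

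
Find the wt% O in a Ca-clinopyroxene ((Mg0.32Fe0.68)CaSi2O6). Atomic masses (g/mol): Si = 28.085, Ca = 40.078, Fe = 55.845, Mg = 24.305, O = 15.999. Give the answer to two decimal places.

M((Mg0.32Fe0.68)CaSi2O6) = 237.994 g/mol.
O contributes 6 × 15.999 = 95.994 g per mole.
95.994/237.994 = 0.4033 → 40.33%.

40.33 weight percent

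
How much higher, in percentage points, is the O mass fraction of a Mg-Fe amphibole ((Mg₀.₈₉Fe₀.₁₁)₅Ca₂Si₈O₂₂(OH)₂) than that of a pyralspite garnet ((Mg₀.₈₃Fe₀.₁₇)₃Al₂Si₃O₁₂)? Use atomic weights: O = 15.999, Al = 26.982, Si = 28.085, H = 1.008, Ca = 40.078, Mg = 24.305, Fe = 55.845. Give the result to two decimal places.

0.48 percentage points

First mineral: 383.976 g O in 829.700 g formula = 46.28 wt% O.
Second mineral: 191.988 g O in 419.207 g formula = 45.80 wt% O.
46.28% − 45.80% gives a difference of 0.48 percentage points.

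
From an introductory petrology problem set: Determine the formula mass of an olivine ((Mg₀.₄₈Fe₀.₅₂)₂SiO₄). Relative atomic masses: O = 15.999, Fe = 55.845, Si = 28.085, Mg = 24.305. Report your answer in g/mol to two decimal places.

M = 0.96×24.305 + 1.04×55.845 + 1×28.085 + 4×15.999

173.49 g/mol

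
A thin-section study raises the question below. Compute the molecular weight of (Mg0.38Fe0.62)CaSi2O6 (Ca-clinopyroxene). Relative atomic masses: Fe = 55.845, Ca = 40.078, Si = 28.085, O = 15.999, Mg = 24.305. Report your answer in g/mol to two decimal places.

The formula mass is the sum 0.38·24.305 + 0.62·55.845 + 1·40.078 + 2·28.085 + 6·15.999.

236.10 g/mol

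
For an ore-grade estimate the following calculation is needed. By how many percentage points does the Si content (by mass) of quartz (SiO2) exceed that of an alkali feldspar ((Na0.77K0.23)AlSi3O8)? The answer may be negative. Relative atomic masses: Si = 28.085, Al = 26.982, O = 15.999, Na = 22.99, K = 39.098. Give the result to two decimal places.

15.06 percentage points

Si in SiO2: molar mass 60.083 g/mol; 1×28.085 = 28.085 g → 46.74 wt%.
Si in (Na0.77K0.23)AlSi3O8: molar mass 265.924 g/mol; 3×28.085 = 84.255 g → 31.68 wt%.
Difference = 46.74 − 31.68 = 15.06 percentage points.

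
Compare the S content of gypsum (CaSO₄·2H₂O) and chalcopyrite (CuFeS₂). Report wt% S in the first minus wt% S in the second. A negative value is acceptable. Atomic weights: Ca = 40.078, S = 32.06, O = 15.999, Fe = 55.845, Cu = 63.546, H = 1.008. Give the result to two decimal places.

-16.32 percentage points

S in CaSO₄·2H₂O: molar mass 172.164 g/mol; 1×32.06 = 32.060 g → 18.62 wt%.
S in CuFeS₂: molar mass 183.511 g/mol; 2×32.06 = 64.120 g → 34.94 wt%.
Difference = 18.62 − 34.94 = -16.32 percentage points.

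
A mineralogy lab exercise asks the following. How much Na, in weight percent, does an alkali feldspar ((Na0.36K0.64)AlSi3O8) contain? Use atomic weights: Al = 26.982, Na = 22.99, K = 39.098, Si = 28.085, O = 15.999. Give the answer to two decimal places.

Formula mass = 0.36*22.99 + 0.64*39.098 + 1*26.982 + 3*28.085 + 8*15.999 = 272.528 g/mol, of which 8.276 g is Na.
So Na makes up 8.276/272.528 = 0.0304 of the mass, i.e. 3.04%.

3.04 weight percent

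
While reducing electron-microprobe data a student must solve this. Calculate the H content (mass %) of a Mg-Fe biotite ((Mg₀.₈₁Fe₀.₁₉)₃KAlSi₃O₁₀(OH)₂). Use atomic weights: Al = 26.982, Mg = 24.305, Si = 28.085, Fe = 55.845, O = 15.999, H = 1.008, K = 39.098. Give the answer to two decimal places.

0.46 mass %

M((Mg₀.₈₁Fe₀.₁₉)₃KAlSi₃O₁₀(OH)₂) = 435.232 g/mol.
H contributes 2 × 1.008 = 2.016 g per mole.
2.016/435.232 = 0.0046 → 0.46%.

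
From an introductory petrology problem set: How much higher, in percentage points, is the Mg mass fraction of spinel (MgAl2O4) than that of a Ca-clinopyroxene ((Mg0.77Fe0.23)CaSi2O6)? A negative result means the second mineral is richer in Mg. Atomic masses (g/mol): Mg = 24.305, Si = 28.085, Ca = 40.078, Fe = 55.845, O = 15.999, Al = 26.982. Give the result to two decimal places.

First mineral: 24.305 g Mg in 142.265 g formula = 17.08 wt% Mg.
Second mineral: 18.715 g Mg in 223.801 g formula = 8.36 wt% Mg.
17.08% − 8.36% gives a difference of 8.72 percentage points.

8.72 percentage points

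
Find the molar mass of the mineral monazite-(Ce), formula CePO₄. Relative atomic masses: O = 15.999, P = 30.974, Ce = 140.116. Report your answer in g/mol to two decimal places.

Ce: 1 × 140.116 = 140.1160
P: 1 × 30.974 = 30.9740
O: 4 × 15.999 = 63.9960
Summing the contributions gives the formula mass.

235.09 g/mol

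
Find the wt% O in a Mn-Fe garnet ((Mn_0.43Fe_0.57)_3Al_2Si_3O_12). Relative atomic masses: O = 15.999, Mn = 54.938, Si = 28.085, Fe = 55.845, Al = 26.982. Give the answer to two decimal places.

Molar mass of (Mn_0.43Fe_0.57)_3Al_2Si_3O_12: 1.29*54.938 + 1.71*55.845 + 2*26.982 + 3*28.085 + 12*15.999 = 496.572 g/mol.
Mass of O per formula unit: 12 × 15.999 = 191.988 g.
Weight fraction O = 191.988 / 496.572 = 0.3866.

38.66 wt%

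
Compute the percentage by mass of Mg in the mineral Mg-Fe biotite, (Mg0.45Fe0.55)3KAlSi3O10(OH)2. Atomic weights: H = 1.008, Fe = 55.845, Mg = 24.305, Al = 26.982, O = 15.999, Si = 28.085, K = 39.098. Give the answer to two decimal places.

M((Mg0.45Fe0.55)3KAlSi3O10(OH)2) = 469.295 g/mol.
Mg contributes 1.35 × 24.305 = 32.812 g per mole.
32.812/469.295 = 0.0699 → 6.99%.

6.99 weight percent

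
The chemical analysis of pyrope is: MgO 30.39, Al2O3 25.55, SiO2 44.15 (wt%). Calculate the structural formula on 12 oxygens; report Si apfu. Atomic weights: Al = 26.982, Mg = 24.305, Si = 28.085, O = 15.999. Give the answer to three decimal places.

2.964 Si apfu

MgO (M=40.304): mol = 0.75402; Mg = 0.75402, O = 0.75402.
Al2O3 (M=101.961): mol = 0.25059; Al = 0.50118, O = 0.75177.
SiO2 (M=60.083): mol = 0.73482; Si = 0.73482, O = 1.46964.
ΣO = 2.97543; factor = 12/ΣO = 4.03303.
Si apfu = 0.73482 × 4.03303 = 2.964.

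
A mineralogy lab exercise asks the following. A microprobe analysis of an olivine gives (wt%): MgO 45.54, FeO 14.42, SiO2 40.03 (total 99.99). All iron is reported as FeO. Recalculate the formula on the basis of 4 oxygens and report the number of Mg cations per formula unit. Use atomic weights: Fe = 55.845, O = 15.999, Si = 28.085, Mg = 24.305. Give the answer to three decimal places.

1.697 Mg apfu

MgO (M=40.304): mol = 1.12991; Mg = 1.12991, O = 1.12991.
FeO (M=71.844): mol = 0.20071; Fe = 0.20071, O = 0.20071.
SiO2 (M=60.083): mol = 0.66625; Si = 0.66625, O = 1.33250.
ΣO = 2.66312; factor = 4/ΣO = 1.50200.
Mg apfu = 1.12991 × 1.50200 = 1.697.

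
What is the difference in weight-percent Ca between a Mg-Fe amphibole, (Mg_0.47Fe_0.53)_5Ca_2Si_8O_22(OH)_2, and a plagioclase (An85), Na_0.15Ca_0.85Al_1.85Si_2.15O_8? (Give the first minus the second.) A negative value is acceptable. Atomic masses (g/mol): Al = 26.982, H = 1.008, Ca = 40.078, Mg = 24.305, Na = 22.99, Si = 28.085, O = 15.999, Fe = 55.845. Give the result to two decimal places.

M((Mg_0.47Fe_0.53)_5Ca_2Si_8O_22(OH)_2) = 895.934 g/mol, so wt% Ca = 80.156/895.934 × 100 = 8.95%.
M(Na_0.15Ca_0.85Al_1.85Si_2.15O_8) = 275.806 g/mol, so wt% Ca = 34.066/275.806 × 100 = 12.35%.
8.95 − 12.35 = -3.40 pp.

-3.40 percentage points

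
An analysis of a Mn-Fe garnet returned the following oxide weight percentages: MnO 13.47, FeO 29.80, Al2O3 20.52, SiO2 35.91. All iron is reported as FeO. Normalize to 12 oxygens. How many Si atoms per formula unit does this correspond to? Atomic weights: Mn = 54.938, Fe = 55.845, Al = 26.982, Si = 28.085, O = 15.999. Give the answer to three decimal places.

13.47 wt% MnO ÷ 70.937 g/mol = 0.18989 mol, giving 0.18989 Mn and 0.18989 O.
29.80 wt% FeO ÷ 71.844 g/mol = 0.41479 mol, giving 0.41479 Fe and 0.41479 O.
20.52 wt% Al2O3 ÷ 101.961 g/mol = 0.20125 mol, giving 0.40250 Al and 0.60375 O.
35.91 wt% SiO2 ÷ 60.083 g/mol = 0.59767 mol, giving 0.59767 Si and 1.19534 O.
Oxygen sums to 2.40377; scaling by 12/2.40377 = 4.99216 puts the formula on 12 O.
Si: 0.59767 × 4.99216 = 2.984 atoms per formula unit.

2.984 Si apfu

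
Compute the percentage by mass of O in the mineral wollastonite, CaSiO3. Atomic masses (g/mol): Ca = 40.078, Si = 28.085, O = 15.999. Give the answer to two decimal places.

41.32 mass %

M(CaSiO3) = 116.160 g/mol.
O contributes 3 × 15.999 = 47.997 g per mole.
47.997/116.160 = 0.4132 → 41.32%.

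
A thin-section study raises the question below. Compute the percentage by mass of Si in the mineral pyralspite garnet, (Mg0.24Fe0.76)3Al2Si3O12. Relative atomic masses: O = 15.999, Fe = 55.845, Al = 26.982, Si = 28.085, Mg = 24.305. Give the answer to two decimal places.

Formula mass = 0.72×24.305 + 2.28×55.845 + 2×26.982 + 3×28.085 + 12×15.999 = 475.033 g/mol, of which 84.255 g is Si.
So Si makes up 84.255/475.033 = 0.1774 of the mass, i.e. 17.74%.

17.74 weight percent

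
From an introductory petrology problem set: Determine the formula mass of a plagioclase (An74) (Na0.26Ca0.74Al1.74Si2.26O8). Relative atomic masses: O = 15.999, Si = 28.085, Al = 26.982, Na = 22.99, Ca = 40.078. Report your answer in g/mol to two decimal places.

274.05 g/mol

Na: 0.26 × 22.99 = 5.9774
Ca: 0.74 × 40.078 = 29.6577
Al: 1.74 × 26.982 = 46.9487
Si: 2.26 × 28.085 = 63.4721
O: 8 × 15.999 = 127.9920
Summing the contributions gives the formula mass.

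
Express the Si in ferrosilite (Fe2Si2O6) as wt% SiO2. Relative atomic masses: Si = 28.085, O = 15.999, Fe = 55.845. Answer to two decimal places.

45.54 wt%

Formula mass = 263.854 g/mol.
2 Si → 2.0000 mol SiO2 per formula unit; M(SiO2) = 60.083, so SiO2 mass = 120.166 g.
120.166/263.854 × 100 = 45.54 wt%.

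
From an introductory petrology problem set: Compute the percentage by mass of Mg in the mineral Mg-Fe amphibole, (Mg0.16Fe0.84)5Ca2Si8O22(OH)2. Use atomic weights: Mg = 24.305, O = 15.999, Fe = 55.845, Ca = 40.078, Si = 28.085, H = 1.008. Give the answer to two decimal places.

M((Mg0.16Fe0.84)5Ca2Si8O22(OH)2) = 944.821 g/mol.
Mg contributes 0.80 × 24.305 = 19.444 g per mole.
19.444/944.821 = 0.0206 → 2.06%.

2.06 weight percent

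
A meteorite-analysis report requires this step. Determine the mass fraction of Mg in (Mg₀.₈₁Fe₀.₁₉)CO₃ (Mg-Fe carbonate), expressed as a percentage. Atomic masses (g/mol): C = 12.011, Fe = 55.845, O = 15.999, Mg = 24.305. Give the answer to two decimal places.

21.80 weight percent

Formula mass = 0.81×24.305 + 0.19×55.845 + 1×12.011 + 3×15.999 = 90.306 g/mol, of which 19.687 g is Mg.
So Mg makes up 19.687/90.306 = 0.2180 of the mass, i.e. 21.80%.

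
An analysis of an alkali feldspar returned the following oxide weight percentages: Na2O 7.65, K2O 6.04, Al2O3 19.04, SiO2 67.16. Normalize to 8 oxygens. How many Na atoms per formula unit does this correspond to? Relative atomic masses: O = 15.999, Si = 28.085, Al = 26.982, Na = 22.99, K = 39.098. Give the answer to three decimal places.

Na2O: 7.65/61.979 = 0.12343 mol → 0.24686 mol Na, 0.12343 mol O.
K2O: 6.04/94.195 = 0.06412 mol → 0.12824 mol K, 0.06412 mol O.
Al2O3: 19.04/101.961 = 0.18674 mol → 0.37348 mol Al, 0.56022 mol O.
SiO2: 67.16/60.083 = 1.11779 mol → 1.11779 mol Si, 2.23558 mol O.
Total oxygen = 2.98335 mol. Normalization factor = 8/2.98335 = 2.68155.
Na per 8 O = 0.24686 × 2.68155 = 0.662.

0.662 Na apfu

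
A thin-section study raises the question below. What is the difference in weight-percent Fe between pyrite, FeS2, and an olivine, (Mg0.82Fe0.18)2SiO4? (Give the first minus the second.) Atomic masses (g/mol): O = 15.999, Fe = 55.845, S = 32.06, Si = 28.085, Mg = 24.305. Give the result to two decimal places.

M(FeS2) = 119.965 g/mol, so wt% Fe = 55.845/119.965 × 100 = 46.55%.
M((Mg0.82Fe0.18)2SiO4) = 152.045 g/mol, so wt% Fe = 20.104/152.045 × 100 = 13.22%.
46.55 − 13.22 = 33.33 pp.

33.33 percentage points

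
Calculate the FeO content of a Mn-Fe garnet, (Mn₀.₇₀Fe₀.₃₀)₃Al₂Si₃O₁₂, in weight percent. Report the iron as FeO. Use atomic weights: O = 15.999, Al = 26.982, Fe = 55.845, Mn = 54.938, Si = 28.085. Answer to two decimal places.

13.04 wt%

M((Mn₀.₇₀Fe₀.₃₀)₃Al₂Si₃O₁₂) = 495.837 g/mol; M(FeO) = 71.844 g/mol.
Moles FeO per formula unit = 0.90 Fe ÷ 1 = 0.9000.
FeO fraction = (0.9000 × 71.844) / 495.837 = 64.660/495.837 = 0.1304.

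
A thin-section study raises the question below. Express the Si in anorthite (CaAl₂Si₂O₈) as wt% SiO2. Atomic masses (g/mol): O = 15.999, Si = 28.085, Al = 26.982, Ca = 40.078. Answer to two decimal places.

43.19 wt%

M(CaAl₂Si₂O₈) = 278.204 g/mol; M(SiO2) = 60.083 g/mol.
Moles SiO2 per formula unit = 2 Si ÷ 1 = 2.0000.
SiO2 fraction = (2.0000 × 60.083) / 278.204 = 120.166/278.204 = 0.4319.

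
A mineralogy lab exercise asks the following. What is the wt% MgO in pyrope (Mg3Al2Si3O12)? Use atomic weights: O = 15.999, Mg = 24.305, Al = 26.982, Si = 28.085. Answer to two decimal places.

M(Mg3Al2Si3O12) = 403.122 g/mol; M(MgO) = 40.304 g/mol.
Moles MgO per formula unit = 3 Mg ÷ 1 = 3.0000.
MgO fraction = (3.0000 × 40.304) / 403.122 = 120.912/403.122 = 0.2999.

29.99 wt%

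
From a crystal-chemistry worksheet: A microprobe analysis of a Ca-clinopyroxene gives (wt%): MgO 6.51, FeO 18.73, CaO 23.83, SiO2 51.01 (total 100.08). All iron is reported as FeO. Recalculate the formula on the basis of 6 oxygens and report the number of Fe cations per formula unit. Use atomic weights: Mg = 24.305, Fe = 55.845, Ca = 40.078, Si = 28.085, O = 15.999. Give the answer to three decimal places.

0.615 Fe apfu

6.51 wt% MgO ÷ 40.304 g/mol = 0.16152 mol, giving 0.16152 Mg and 0.16152 O.
18.73 wt% FeO ÷ 71.844 g/mol = 0.26070 mol, giving 0.26070 Fe and 0.26070 O.
23.83 wt% CaO ÷ 56.077 g/mol = 0.42495 mol, giving 0.42495 Ca and 0.42495 O.
51.01 wt% SiO2 ÷ 60.083 g/mol = 0.84899 mol, giving 0.84899 Si and 1.69798 O.
Oxygen sums to 2.54515; scaling by 6/2.54515 = 2.35742 puts the formula on 6 O.
Fe: 0.26070 × 2.35742 = 0.615 atoms per formula unit.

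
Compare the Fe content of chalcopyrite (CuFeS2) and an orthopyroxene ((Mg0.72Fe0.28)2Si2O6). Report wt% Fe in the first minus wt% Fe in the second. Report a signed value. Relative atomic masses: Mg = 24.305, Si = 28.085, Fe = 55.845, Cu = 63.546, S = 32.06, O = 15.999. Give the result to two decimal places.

M(CuFeS2) = 183.511 g/mol, so wt% Fe = 55.845/183.511 × 100 = 30.43%.
M((Mg0.72Fe0.28)2Si2O6) = 218.436 g/mol, so wt% Fe = 31.273/218.436 × 100 = 14.32%.
30.43 − 14.32 = 16.11 pp.

16.11 percentage points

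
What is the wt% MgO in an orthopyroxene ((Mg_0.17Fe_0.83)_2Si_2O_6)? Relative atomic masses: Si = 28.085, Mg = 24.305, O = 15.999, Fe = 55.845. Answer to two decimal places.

5.41 wt%

Molar mass of (Mg_0.17Fe_0.83)_2Si_2O_6 = 0.34·24.305 + 1.66·55.845 + 2·28.085 + 6·15.999 = 253.130 g/mol.
Each formula unit contains 0.34 Mg, equivalent to 0.34/1 = 0.3400 mol MgO.
M(MgO) = 1×24.305 + 1×15.999 = 40.304 g/mol.
Mass of MgO per formula unit = 0.3400 × 40.304 = 13.703 g.
MgO wt% = 13.703 / 253.130 × 100 = 5.41%.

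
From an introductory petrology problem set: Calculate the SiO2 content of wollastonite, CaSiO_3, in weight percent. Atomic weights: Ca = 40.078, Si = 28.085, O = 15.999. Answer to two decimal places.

Formula mass = 116.160 g/mol.
1 Si → 1.0000 mol SiO2 per formula unit; M(SiO2) = 60.083, so SiO2 mass = 60.083 g.
60.083/116.160 × 100 = 51.72 wt%.

51.72 wt%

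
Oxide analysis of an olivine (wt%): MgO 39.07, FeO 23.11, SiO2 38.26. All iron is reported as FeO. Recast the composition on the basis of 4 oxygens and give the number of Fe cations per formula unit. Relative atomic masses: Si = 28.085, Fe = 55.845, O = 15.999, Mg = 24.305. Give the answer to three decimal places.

0.502 Fe apfu

MgO: 39.07/40.304 = 0.96938 mol → 0.96938 mol Mg, 0.96938 mol O.
FeO: 23.11/71.844 = 0.32167 mol → 0.32167 mol Fe, 0.32167 mol O.
SiO2: 38.26/60.083 = 0.63679 mol → 0.63679 mol Si, 1.27358 mol O.
Total oxygen = 2.56463 mol. Normalization factor = 4/2.56463 = 1.55968.
Fe per 4 O = 0.32167 × 1.55968 = 0.502.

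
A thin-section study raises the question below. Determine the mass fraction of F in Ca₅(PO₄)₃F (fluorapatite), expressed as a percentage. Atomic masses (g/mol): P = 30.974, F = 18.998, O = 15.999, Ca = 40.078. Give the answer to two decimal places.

3.77 weight percent

Molar mass of Ca₅(PO₄)₃F: 5×40.078 + 3×30.974 + 12×15.999 + 1×18.998 = 504.298 g/mol.
Mass of F per formula unit: 1 × 18.998 = 18.998 g.
Weight fraction F = 18.998 / 504.298 = 0.0377.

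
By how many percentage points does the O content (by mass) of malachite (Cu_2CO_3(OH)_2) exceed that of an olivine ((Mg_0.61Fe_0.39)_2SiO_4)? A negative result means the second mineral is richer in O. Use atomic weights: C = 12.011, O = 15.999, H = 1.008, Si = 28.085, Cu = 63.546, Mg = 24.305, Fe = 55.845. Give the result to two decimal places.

O in Cu_2CO_3(OH)_2: molar mass 221.114 g/mol; 5×15.999 = 79.995 g → 36.18 wt%.
O in (Mg_0.61Fe_0.39)_2SiO_4: molar mass 165.292 g/mol; 4×15.999 = 63.996 g → 38.72 wt%.
Difference = 36.18 − 38.72 = -2.54 percentage points.

-2.54 percentage points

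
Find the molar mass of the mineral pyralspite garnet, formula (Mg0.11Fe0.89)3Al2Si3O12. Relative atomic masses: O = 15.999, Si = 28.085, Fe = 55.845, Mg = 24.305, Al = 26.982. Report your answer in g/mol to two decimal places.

487.33 g/mol

The formula mass is the sum 0.33·24.305 + 2.67·55.845 + 2·26.982 + 3·28.085 + 12·15.999.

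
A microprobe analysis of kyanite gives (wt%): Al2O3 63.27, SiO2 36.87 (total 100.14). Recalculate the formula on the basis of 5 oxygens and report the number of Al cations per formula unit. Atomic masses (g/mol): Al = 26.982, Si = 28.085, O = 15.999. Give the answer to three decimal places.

63.27 wt% Al2O3 ÷ 101.961 g/mol = 0.62053 mol, giving 1.24106 Al and 1.86159 O.
36.87 wt% SiO2 ÷ 60.083 g/mol = 0.61365 mol, giving 0.61365 Si and 1.22730 O.
Oxygen sums to 3.08889; scaling by 5/3.08889 = 1.61870 puts the formula on 5 O.
Al: 1.24106 × 1.61870 = 2.009 atoms per formula unit.

2.009 Al apfu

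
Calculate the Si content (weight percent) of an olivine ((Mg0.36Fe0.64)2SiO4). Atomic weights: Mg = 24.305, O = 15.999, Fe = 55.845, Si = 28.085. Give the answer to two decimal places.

Molar mass of (Mg0.36Fe0.64)2SiO4: 0.72*24.305 + 1.28*55.845 + 1*28.085 + 4*15.999 = 181.062 g/mol.
Mass of Si per formula unit: 1 × 28.085 = 28.085 g.
Weight fraction Si = 28.085 / 181.062 = 0.1551.

15.51 weight percent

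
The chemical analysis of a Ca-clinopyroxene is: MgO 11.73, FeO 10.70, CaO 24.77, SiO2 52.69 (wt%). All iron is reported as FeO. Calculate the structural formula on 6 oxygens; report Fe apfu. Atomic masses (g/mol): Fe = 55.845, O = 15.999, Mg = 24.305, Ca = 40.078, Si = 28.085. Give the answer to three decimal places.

0.339 Fe apfu

MgO: 11.73/40.304 = 0.29104 mol → 0.29104 mol Mg, 0.29104 mol O.
FeO: 10.70/71.844 = 0.14893 mol → 0.14893 mol Fe, 0.14893 mol O.
CaO: 24.77/56.077 = 0.44171 mol → 0.44171 mol Ca, 0.44171 mol O.
SiO2: 52.69/60.083 = 0.87695 mol → 0.87695 mol Si, 1.75390 mol O.
Total oxygen = 2.63558 mol. Normalization factor = 6/2.63558 = 2.27654.
Fe per 6 O = 0.14893 × 2.27654 = 0.339.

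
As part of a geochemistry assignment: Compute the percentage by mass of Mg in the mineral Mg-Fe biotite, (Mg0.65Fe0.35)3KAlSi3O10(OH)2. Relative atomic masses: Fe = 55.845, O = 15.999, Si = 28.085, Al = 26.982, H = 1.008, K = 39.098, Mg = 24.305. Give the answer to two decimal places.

10.52 weight percent

Formula mass = 1.95·24.305 + 1.05·55.845 + 1·39.098 + 1·26.982 + 3·28.085 + 12·15.999 + 2·1.008 = 450.371 g/mol, of which 47.395 g is Mg.
So Mg makes up 47.395/450.371 = 0.1052 of the mass, i.e. 10.52%.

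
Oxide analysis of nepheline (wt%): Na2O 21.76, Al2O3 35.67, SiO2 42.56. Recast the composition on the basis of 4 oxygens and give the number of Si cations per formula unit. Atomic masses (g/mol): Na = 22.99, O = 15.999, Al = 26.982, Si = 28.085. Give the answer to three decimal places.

1.006 Si apfu

21.76 wt% Na2O ÷ 61.979 g/mol = 0.35109 mol, giving 0.70218 Na and 0.35109 O.
35.67 wt% Al2O3 ÷ 101.961 g/mol = 0.34984 mol, giving 0.69968 Al and 1.04952 O.
42.56 wt% SiO2 ÷ 60.083 g/mol = 0.70835 mol, giving 0.70835 Si and 1.41670 O.
Oxygen sums to 2.81731; scaling by 4/2.81731 = 1.41979 puts the formula on 4 O.
Si: 0.70835 × 1.41979 = 1.006 atoms per formula unit.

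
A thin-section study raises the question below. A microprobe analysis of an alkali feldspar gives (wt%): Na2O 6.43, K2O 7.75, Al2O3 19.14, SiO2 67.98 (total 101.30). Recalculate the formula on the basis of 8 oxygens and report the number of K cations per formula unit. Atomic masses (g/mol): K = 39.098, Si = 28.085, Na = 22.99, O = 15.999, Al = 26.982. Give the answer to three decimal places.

6.43 wt% Na2O ÷ 61.979 g/mol = 0.10374 mol, giving 0.20748 Na and 0.10374 O.
7.75 wt% K2O ÷ 94.195 g/mol = 0.08228 mol, giving 0.16456 K and 0.08228 O.
19.14 wt% Al2O3 ÷ 101.961 g/mol = 0.18772 mol, giving 0.37544 Al and 0.56316 O.
67.98 wt% SiO2 ÷ 60.083 g/mol = 1.13143 mol, giving 1.13143 Si and 2.26286 O.
Oxygen sums to 3.01204; scaling by 8/3.01204 = 2.65601 puts the formula on 8 O.
K: 0.16456 × 2.65601 = 0.437 atoms per formula unit.

0.437 K apfu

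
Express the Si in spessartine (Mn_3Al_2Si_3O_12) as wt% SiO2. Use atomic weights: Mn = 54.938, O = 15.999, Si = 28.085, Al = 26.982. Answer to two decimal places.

36.41 wt%

M(Mn_3Al_2Si_3O_12) = 495.021 g/mol; M(SiO2) = 60.083 g/mol.
Moles SiO2 per formula unit = 3 Si ÷ 1 = 3.0000.
SiO2 fraction = (3.0000 × 60.083) / 495.021 = 180.249/495.021 = 0.3641.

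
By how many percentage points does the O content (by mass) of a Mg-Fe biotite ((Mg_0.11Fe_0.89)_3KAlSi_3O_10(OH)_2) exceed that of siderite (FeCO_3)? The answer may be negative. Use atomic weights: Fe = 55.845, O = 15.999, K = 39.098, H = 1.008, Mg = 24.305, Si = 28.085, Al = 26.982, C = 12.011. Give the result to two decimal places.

O in (Mg_0.11Fe_0.89)_3KAlSi_3O_10(OH)_2: molar mass 501.466 g/mol; 12×15.999 = 191.988 g → 38.29 wt%.
O in FeCO_3: molar mass 115.853 g/mol; 3×15.999 = 47.997 g → 41.43 wt%.
Difference = 38.29 − 41.43 = -3.14 percentage points.

-3.14 percentage points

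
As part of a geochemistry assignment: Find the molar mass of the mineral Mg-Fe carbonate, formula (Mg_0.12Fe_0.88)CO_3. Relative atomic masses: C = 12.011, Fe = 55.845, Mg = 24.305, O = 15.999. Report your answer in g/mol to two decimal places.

The formula mass is the sum 0.12·24.305 + 0.88·55.845 + 1·12.011 + 3·15.999.

112.07 g/mol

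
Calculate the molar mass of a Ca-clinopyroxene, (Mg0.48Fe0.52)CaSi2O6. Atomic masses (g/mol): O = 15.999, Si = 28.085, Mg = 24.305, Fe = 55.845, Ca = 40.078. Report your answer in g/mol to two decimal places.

232.95 g/mol

Mg: 0.48 × 24.305 = 11.6664
Fe: 0.52 × 55.845 = 29.0394
Ca: 1 × 40.078 = 40.0780
Si: 2 × 28.085 = 56.1700
O: 6 × 15.999 = 95.9940
Summing the contributions gives the formula mass.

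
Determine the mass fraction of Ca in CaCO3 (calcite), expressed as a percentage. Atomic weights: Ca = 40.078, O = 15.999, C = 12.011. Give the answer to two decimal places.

40.04 wt%

Formula mass = 1×40.078 + 1×12.011 + 3×15.999 = 100.086 g/mol, of which 40.078 g is Ca.
So Ca makes up 40.078/100.086 = 0.4004 of the mass, i.e. 40.04%.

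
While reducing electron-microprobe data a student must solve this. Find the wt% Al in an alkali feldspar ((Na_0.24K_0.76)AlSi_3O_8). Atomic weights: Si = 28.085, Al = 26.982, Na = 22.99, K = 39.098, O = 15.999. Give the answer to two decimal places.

M((Na_0.24K_0.76)AlSi_3O_8) = 274.461 g/mol.
Al contributes 1 × 26.982 = 26.982 g per mole.
26.982/274.461 = 0.0983 → 9.83%.

9.83 mass %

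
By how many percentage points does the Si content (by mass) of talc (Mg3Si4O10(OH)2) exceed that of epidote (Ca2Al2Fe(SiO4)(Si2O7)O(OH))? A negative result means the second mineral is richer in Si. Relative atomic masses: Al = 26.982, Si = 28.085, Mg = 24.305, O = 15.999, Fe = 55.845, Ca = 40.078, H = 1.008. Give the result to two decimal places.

12.18 percentage points

First mineral: 112.340 g Si in 379.259 g formula = 29.62 wt% Si.
Second mineral: 84.255 g Si in 483.215 g formula = 17.44 wt% Si.
29.62% − 17.44% gives a difference of 12.18 percentage points.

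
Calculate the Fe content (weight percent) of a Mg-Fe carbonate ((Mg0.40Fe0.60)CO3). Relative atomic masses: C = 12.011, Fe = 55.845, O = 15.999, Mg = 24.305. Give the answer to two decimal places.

Molar mass of (Mg0.40Fe0.60)CO3: 0.40*24.305 + 0.60*55.845 + 1*12.011 + 3*15.999 = 103.237 g/mol.
Mass of Fe per formula unit: 0.60 × 55.845 = 33.507 g.
Weight fraction Fe = 33.507 / 103.237 = 0.3246.

32.46 weight percent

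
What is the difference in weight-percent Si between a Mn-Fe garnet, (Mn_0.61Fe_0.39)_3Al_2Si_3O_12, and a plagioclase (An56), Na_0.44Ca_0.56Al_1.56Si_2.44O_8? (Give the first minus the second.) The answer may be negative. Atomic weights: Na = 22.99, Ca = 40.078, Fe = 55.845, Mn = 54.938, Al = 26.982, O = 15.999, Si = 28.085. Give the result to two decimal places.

-8.29 percentage points

First mineral: 84.255 g Si in 496.082 g formula = 16.98 wt% Si.
Second mineral: 68.527 g Si in 271.171 g formula = 25.27 wt% Si.
16.98% − 25.27% gives a difference of -8.29 percentage points.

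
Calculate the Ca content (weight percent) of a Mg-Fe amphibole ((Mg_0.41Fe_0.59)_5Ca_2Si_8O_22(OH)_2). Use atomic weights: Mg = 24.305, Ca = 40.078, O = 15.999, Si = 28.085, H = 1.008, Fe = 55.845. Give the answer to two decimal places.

Formula mass = 2.05*24.305 + 2.95*55.845 + 2*40.078 + 8*28.085 + 24*15.999 + 2*1.008 = 905.396 g/mol, of which 80.156 g is Ca.
So Ca makes up 80.156/905.396 = 0.0885 of the mass, i.e. 8.85%.

8.85 weight percent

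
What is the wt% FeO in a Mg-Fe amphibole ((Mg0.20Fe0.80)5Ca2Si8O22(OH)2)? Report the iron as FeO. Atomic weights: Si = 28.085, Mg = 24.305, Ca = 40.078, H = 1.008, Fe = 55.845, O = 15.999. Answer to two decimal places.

M((Mg0.20Fe0.80)5Ca2Si8O22(OH)2) = 938.513 g/mol; M(FeO) = 71.844 g/mol.
Moles FeO per formula unit = 4 Fe ÷ 1 = 4.0000.
FeO fraction = (4.0000 × 71.844) / 938.513 = 287.376/938.513 = 0.3062.

30.62 wt%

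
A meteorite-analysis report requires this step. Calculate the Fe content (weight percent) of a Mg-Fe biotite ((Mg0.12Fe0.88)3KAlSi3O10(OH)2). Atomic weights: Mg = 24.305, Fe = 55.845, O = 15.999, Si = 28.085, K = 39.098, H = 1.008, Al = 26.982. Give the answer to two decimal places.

29.46 weight percent

Molar mass of (Mg0.12Fe0.88)3KAlSi3O10(OH)2: 0.36·24.305 + 2.64·55.845 + 1·39.098 + 1·26.982 + 3·28.085 + 12·15.999 + 2·1.008 = 500.520 g/mol.
Mass of Fe per formula unit: 2.64 × 55.845 = 147.431 g.
Weight fraction Fe = 147.431 / 500.520 = 0.2946.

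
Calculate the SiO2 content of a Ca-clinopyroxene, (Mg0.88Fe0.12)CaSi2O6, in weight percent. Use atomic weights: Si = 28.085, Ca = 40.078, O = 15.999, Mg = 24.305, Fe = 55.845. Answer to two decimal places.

Formula mass = 220.332 g/mol.
2 Si → 2.0000 mol SiO2 per formula unit; M(SiO2) = 60.083, so SiO2 mass = 120.166 g.
120.166/220.332 × 100 = 54.54 wt%.

54.54 wt%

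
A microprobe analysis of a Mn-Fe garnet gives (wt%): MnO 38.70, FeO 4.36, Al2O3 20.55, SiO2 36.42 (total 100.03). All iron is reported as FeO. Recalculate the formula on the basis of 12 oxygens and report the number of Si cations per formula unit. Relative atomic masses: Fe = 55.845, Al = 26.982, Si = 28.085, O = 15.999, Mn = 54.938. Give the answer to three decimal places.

3.002 Si apfu

38.70 wt% MnO ÷ 70.937 g/mol = 0.54555 mol, giving 0.54555 Mn and 0.54555 O.
4.36 wt% FeO ÷ 71.844 g/mol = 0.06069 mol, giving 0.06069 Fe and 0.06069 O.
20.55 wt% Al2O3 ÷ 101.961 g/mol = 0.20155 mol, giving 0.40310 Al and 0.60465 O.
36.42 wt% SiO2 ÷ 60.083 g/mol = 0.60616 mol, giving 0.60616 Si and 1.21232 O.
Oxygen sums to 2.42321; scaling by 12/2.42321 = 4.95211 puts the formula on 12 O.
Si: 0.60616 × 4.95211 = 3.002 atoms per formula unit.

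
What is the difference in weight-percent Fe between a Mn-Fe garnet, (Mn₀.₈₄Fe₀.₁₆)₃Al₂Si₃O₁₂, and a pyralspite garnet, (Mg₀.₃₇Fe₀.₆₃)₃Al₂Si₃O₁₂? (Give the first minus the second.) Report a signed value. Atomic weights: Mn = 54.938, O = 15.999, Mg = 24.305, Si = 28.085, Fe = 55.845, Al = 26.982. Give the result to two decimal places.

-17.40 percentage points

First mineral: 26.806 g Fe in 495.456 g formula = 5.41 wt% Fe.
Second mineral: 105.547 g Fe in 462.733 g formula = 22.81 wt% Fe.
5.41% − 22.81% gives a difference of -17.40 percentage points.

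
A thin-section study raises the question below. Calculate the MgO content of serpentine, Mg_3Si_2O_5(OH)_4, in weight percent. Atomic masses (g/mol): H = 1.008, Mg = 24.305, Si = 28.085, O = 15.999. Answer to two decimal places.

Formula mass = 277.108 g/mol.
3 Mg → 3.0000 mol MgO per formula unit; M(MgO) = 40.304, so MgO mass = 120.912 g.
120.912/277.108 × 100 = 43.63 wt%.

43.63 wt%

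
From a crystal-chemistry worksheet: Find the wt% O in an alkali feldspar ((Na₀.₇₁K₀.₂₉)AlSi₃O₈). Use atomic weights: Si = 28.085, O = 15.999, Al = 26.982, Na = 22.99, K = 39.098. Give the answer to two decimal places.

47.96 weight percent

Molar mass of (Na₀.₇₁K₀.₂₉)AlSi₃O₈: 0.71*22.99 + 0.29*39.098 + 1*26.982 + 3*28.085 + 8*15.999 = 266.890 g/mol.
Mass of O per formula unit: 8 × 15.999 = 127.992 g.
Weight fraction O = 127.992 / 266.890 = 0.4796.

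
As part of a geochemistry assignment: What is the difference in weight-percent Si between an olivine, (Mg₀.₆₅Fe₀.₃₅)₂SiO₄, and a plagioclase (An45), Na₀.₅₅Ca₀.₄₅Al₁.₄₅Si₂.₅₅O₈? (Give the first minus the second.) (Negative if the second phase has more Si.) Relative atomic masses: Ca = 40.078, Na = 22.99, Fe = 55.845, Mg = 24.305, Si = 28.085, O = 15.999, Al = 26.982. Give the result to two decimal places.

-9.33 percentage points

Si in (Mg₀.₆₅Fe₀.₃₅)₂SiO₄: molar mass 162.769 g/mol; 1×28.085 = 28.085 g → 17.25 wt%.
Si in Na₀.₅₅Ca₀.₄₅Al₁.₄₅Si₂.₅₅O₈: molar mass 269.412 g/mol; 2.55×28.085 = 71.617 g → 26.58 wt%.
Difference = 17.25 − 26.58 = -9.33 percentage points.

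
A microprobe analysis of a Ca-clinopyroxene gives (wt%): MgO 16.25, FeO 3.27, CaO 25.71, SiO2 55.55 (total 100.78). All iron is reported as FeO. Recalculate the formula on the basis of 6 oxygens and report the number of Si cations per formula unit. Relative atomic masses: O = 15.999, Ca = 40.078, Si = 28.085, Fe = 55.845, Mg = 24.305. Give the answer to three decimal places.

16.25 wt% MgO ÷ 40.304 g/mol = 0.40319 mol, giving 0.40319 Mg and 0.40319 O.
3.27 wt% FeO ÷ 71.844 g/mol = 0.04552 mol, giving 0.04552 Fe and 0.04552 O.
25.71 wt% CaO ÷ 56.077 g/mol = 0.45848 mol, giving 0.45848 Ca and 0.45848 O.
55.55 wt% SiO2 ÷ 60.083 g/mol = 0.92455 mol, giving 0.92455 Si and 1.84910 O.
Oxygen sums to 2.75629; scaling by 6/2.75629 = 2.17684 puts the formula on 6 O.
Si: 0.92455 × 2.17684 = 2.013 atoms per formula unit.

2.013 Si apfu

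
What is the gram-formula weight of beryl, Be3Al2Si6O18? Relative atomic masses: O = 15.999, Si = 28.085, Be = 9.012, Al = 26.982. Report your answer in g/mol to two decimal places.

537.49 g/mol

Be: 3 × 9.012 = 27.0360
Al: 2 × 26.982 = 53.9640
Si: 6 × 28.085 = 168.5100
O: 18 × 15.999 = 287.9820
Summing the contributions gives the formula mass.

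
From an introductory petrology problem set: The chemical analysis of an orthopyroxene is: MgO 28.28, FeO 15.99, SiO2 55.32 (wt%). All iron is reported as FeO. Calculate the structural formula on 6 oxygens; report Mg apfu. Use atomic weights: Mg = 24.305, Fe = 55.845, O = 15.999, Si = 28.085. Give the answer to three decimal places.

1.522 Mg apfu

MgO: 28.28/40.304 = 0.70167 mol → 0.70167 mol Mg, 0.70167 mol O.
FeO: 15.99/71.844 = 0.22257 mol → 0.22257 mol Fe, 0.22257 mol O.
SiO2: 55.32/60.083 = 0.92073 mol → 0.92073 mol Si, 1.84146 mol O.
Total oxygen = 2.76570 mol. Normalization factor = 6/2.76570 = 2.16943.
Mg per 6 O = 0.70167 × 2.16943 = 1.522.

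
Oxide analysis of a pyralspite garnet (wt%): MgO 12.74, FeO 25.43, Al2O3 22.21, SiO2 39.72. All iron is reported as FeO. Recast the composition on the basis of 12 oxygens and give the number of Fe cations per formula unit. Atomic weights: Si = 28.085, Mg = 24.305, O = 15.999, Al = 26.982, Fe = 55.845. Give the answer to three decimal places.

1.605 Fe apfu

12.74 wt% MgO ÷ 40.304 g/mol = 0.31610 mol, giving 0.31610 Mg and 0.31610 O.
25.43 wt% FeO ÷ 71.844 g/mol = 0.35396 mol, giving 0.35396 Fe and 0.35396 O.
22.21 wt% Al2O3 ÷ 101.961 g/mol = 0.21783 mol, giving 0.43566 Al and 0.65349 O.
39.72 wt% SiO2 ÷ 60.083 g/mol = 0.66109 mol, giving 0.66109 Si and 1.32218 O.
Oxygen sums to 2.64573; scaling by 12/2.64573 = 4.53561 puts the formula on 12 O.
Fe: 0.35396 × 4.53561 = 1.605 atoms per formula unit.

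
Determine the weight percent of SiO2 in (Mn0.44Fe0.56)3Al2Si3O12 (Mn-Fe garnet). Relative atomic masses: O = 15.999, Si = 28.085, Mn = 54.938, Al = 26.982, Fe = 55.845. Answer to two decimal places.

Molar mass of (Mn0.44Fe0.56)3Al2Si3O12 = 1.32*54.938 + 1.68*55.845 + 2*26.982 + 3*28.085 + 12*15.999 = 496.545 g/mol.
Each formula unit contains 3 Si, equivalent to 3/1 = 3.0000 mol SiO2.
M(SiO2) = 1×28.085 + 2×15.999 = 60.083 g/mol.
Mass of SiO2 per formula unit = 3.0000 × 60.083 = 180.249 g.
SiO2 wt% = 180.249 / 496.545 × 100 = 36.30%.

36.30 wt%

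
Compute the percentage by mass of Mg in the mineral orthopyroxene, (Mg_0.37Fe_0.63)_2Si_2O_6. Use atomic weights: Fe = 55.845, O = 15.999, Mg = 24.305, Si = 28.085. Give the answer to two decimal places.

M((Mg_0.37Fe_0.63)_2Si_2O_6) = 240.514 g/mol.
Mg contributes 0.74 × 24.305 = 17.986 g per mole.
17.986/240.514 = 0.0748 → 7.48%.

7.48 wt%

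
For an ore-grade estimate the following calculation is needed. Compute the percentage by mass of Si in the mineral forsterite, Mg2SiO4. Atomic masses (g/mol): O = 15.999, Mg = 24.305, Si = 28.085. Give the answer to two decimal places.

Formula mass = 2*24.305 + 1*28.085 + 4*15.999 = 140.691 g/mol, of which 28.085 g is Si.
So Si makes up 28.085/140.691 = 0.1996 of the mass, i.e. 19.96%.

19.96 wt%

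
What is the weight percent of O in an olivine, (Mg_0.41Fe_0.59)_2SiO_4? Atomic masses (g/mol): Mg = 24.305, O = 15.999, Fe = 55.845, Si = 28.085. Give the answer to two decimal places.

35.97 wt%

Molar mass of (Mg_0.41Fe_0.59)_2SiO_4: 0.82*24.305 + 1.18*55.845 + 1*28.085 + 4*15.999 = 177.908 g/mol.
Mass of O per formula unit: 4 × 15.999 = 63.996 g.
Weight fraction O = 63.996 / 177.908 = 0.3597.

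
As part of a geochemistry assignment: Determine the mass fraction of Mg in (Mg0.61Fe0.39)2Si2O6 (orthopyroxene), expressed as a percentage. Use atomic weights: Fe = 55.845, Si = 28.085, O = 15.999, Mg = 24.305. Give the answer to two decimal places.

Molar mass of (Mg0.61Fe0.39)2Si2O6: 1.22*24.305 + 0.78*55.845 + 2*28.085 + 6*15.999 = 225.375 g/mol.
Mass of Mg per formula unit: 1.22 × 24.305 = 29.652 g.
Weight fraction Mg = 29.652 / 225.375 = 0.1316.

13.16 weight percent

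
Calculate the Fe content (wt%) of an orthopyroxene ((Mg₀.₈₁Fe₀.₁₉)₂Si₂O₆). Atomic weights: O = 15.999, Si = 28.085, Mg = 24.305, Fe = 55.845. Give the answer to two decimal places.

9.97 wt%

Formula mass = 1.62*24.305 + 0.38*55.845 + 2*28.085 + 6*15.999 = 212.759 g/mol, of which 21.221 g is Fe.
So Fe makes up 21.221/212.759 = 0.0997 of the mass, i.e. 9.97%.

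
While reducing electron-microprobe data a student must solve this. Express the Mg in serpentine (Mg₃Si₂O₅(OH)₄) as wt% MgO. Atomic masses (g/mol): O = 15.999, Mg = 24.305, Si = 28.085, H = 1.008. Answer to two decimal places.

43.63 wt%

Molar mass of Mg₃Si₂O₅(OH)₄ = 3·24.305 + 2·28.085 + 9·15.999 + 4·1.008 = 277.108 g/mol.
Each formula unit contains 3 Mg, equivalent to 3/1 = 3.0000 mol MgO.
M(MgO) = 1×24.305 + 1×15.999 = 40.304 g/mol.
Mass of MgO per formula unit = 3.0000 × 40.304 = 120.912 g.
MgO wt% = 120.912 / 277.108 × 100 = 43.63%.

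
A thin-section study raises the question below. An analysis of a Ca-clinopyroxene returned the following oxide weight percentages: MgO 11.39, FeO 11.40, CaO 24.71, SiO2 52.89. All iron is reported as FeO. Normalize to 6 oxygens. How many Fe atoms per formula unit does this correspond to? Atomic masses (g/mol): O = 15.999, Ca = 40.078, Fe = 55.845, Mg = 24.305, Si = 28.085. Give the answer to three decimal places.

11.39 wt% MgO ÷ 40.304 g/mol = 0.28260 mol, giving 0.28260 Mg and 0.28260 O.
11.40 wt% FeO ÷ 71.844 g/mol = 0.15868 mol, giving 0.15868 Fe and 0.15868 O.
24.71 wt% CaO ÷ 56.077 g/mol = 0.44064 mol, giving 0.44064 Ca and 0.44064 O.
52.89 wt% SiO2 ÷ 60.083 g/mol = 0.88028 mol, giving 0.88028 Si and 1.76056 O.
Oxygen sums to 2.64248; scaling by 6/2.64248 = 2.27059 puts the formula on 6 O.
Fe: 0.15868 × 2.27059 = 0.360 atoms per formula unit.

0.360 Fe apfu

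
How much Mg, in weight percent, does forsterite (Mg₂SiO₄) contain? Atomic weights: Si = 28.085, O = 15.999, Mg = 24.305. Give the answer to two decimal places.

Molar mass of Mg₂SiO₄: 2*24.305 + 1*28.085 + 4*15.999 = 140.691 g/mol.
Mass of Mg per formula unit: 2 × 24.305 = 48.610 g.
Weight fraction Mg = 48.610 / 140.691 = 0.3455.

34.55 weight percent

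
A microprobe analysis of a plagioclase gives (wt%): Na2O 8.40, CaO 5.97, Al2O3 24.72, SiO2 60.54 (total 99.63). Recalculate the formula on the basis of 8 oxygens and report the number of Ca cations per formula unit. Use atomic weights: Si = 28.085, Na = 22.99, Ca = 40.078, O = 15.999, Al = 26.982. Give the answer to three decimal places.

0.285 Ca apfu

Na2O (M=61.979): mol = 0.13553; Na = 0.27106, O = 0.13553.
CaO (M=56.077): mol = 0.10646; Ca = 0.10646, O = 0.10646.
Al2O3 (M=101.961): mol = 0.24245; Al = 0.48490, O = 0.72735.
SiO2 (M=60.083): mol = 1.00761; Si = 1.00761, O = 2.01522.
ΣO = 2.98456; factor = 8/ΣO = 2.68046.
Ca apfu = 0.10646 × 2.68046 = 0.285.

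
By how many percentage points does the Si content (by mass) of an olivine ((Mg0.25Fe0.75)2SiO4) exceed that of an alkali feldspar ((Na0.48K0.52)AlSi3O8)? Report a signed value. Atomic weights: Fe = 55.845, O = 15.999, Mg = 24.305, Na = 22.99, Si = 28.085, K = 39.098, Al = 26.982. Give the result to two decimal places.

-16.20 percentage points

First mineral: 28.085 g Si in 188.001 g formula = 14.94 wt% Si.
Second mineral: 84.255 g Si in 270.595 g formula = 31.14 wt% Si.
14.94% − 31.14% gives a difference of -16.20 percentage points.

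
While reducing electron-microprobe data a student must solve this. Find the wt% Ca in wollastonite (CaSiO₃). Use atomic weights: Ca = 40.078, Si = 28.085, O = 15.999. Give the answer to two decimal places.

Formula mass = 1*40.078 + 1*28.085 + 3*15.999 = 116.160 g/mol, of which 40.078 g is Ca.
So Ca makes up 40.078/116.160 = 0.3450 of the mass, i.e. 34.50%.

34.50 wt%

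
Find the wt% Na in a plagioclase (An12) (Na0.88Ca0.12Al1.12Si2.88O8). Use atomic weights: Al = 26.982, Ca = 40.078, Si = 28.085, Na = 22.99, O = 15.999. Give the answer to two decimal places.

Formula mass = 0.88*22.99 + 0.12*40.078 + 1.12*26.982 + 2.88*28.085 + 8*15.999 = 264.137 g/mol, of which 20.231 g is Na.
So Na makes up 20.231/264.137 = 0.0766 of the mass, i.e. 7.66%.

7.66 weight percent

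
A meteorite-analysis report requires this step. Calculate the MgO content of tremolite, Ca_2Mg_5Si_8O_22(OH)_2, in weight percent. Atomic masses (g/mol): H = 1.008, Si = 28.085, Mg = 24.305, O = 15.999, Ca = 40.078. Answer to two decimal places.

M(Ca_2Mg_5Si_8O_22(OH)_2) = 812.353 g/mol; M(MgO) = 40.304 g/mol.
Moles MgO per formula unit = 5 Mg ÷ 1 = 5.0000.
MgO fraction = (5.0000 × 40.304) / 812.353 = 201.520/812.353 = 0.2481.

24.81 wt%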